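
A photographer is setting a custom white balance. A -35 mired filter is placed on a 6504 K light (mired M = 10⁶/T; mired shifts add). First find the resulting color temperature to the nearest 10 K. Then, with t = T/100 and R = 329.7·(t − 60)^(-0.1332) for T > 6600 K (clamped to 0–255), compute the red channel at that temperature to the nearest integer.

M_in = 10⁶/6504 = 153.75; M_out = 153.75 + (-35) = 118.75.
T_out = 10⁶/118.75 = 8420.9 K → 8420 K; t = 84.2.
R = 329.7·(84.2 − 60)^(-0.1332) = 329.7·24.2^(-0.1332) = 329.7·0.65415 = 215.672.
Rounded: 216.

216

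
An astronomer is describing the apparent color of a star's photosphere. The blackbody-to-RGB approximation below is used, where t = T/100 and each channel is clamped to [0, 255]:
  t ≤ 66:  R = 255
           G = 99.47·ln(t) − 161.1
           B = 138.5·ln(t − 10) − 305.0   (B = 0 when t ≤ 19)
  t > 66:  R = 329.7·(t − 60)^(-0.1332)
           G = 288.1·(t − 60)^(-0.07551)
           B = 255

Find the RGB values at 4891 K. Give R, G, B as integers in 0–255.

R=255, G=226, B=202

t = 4891/100 = 48.91; the t ≤ 66 branch applies.
R = 255 by definition for t ≤ 66.
G = 99.47·ln 48.91 − 161.1 = 99.47·3.8900 − 161.1 = 225.836.
B = 138.5·ln(48.91 − 10) − 305.0 = 138.5·ln 38.91 − 305.0 = 138.5·3.6613 − 305.0 = 202.083.
Rounded: (255, 226, 202).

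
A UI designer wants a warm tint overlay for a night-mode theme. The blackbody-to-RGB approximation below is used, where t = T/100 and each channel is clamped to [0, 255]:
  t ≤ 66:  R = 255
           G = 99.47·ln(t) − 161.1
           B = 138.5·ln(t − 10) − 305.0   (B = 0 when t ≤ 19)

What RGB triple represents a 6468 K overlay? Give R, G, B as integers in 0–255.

R=255, G=254, B=249

t = 6468/100 = 64.68; the t ≤ 66 branch applies.
R = 255 by definition for t ≤ 66.
G = 99.47·ln 64.68 − 161.1 = 99.47·4.1695 − 161.1 = 253.635.
B = 138.5·ln(64.68 − 10) − 305.0 = 138.5·ln 54.68 − 305.0 = 138.5·4.0015 − 305.0 = 249.207.
Rounded: (255, 254, 249).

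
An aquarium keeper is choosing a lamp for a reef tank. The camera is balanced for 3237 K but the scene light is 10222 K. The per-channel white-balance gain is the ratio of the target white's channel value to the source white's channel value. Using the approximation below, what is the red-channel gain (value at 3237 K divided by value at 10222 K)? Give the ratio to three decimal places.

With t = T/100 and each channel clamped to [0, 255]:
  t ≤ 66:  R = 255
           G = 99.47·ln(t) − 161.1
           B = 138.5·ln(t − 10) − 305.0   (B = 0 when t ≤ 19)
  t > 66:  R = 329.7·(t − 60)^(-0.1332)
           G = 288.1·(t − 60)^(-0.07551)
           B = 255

1.273

At 10222 K (t = 102.22):
  R = 329.7·(102.22 − 60)^(-0.1332) = 329.7·42.22^(-0.1332) = 329.7·0.60741 = 200.263.
At 3237 K (t = 32.37):
  R = 255 by definition for t ≤ 66.
Gain = 255.000 / 200.263 = 1.2733 → 1.273.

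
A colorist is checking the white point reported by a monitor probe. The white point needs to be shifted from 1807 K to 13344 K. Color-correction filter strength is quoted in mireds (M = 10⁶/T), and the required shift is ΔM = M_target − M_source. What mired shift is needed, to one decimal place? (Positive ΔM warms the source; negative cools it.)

M_source = 10⁶/1807 = 553.403; M_target = 10⁶/13344 = 74.940.
ΔM = 74.940 − 553.403 = -478.463 → -478.5 mireds, a cooling shift.

-478.5 mireds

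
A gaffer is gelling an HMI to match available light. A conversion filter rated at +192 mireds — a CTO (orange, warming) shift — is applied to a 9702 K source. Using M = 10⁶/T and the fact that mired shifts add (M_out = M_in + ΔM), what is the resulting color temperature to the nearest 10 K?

3390 K

M_in = 10⁶/9702 = 103.07 mireds.
M_out = 103.07 + (+192) = 295.07 mireds.
T_out = 10⁶/295.07 = 3389.0 K → 3390 K.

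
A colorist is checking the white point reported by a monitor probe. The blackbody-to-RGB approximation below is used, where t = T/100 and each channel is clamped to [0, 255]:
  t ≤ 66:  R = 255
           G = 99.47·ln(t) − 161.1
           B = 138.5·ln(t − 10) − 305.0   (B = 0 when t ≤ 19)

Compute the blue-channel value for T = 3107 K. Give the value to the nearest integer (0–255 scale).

117

t = 3107/100 = 31.07; the t ≤ 66 branch applies.
B = 138.5·ln(31.07 − 10) − 305.0 = 138.5·ln 21.07 − 305.0 = 138.5·3.0479 − 305.0 = 117.127.
Rounded: 117.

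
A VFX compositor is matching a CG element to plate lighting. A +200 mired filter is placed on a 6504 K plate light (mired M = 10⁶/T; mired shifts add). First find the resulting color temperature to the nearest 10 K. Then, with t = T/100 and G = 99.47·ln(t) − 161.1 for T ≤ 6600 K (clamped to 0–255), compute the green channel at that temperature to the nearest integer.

M_in = 10⁶/6504 = 153.75; M_out = 153.75 + (+200) = 353.75.
T_out = 10⁶/353.75 = 2826.8 K → 2830 K; t = 28.3.
G = 99.47·ln 28.3 − 161.1 = 99.47·3.3429 − 161.1 = 171.414.
Rounded: 171.

171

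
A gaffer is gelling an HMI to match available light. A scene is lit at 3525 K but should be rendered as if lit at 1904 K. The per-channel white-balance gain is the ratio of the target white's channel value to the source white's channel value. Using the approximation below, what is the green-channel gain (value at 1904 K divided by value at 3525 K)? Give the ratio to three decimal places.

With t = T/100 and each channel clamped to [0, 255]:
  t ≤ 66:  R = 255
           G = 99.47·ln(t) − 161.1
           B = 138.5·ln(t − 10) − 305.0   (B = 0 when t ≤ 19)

At 3525 K (t = 35.25):
  G = 99.47·ln 35.25 − 161.1 = 99.47·3.5625 − 161.1 = 193.258.
At 1904 K (t = 19.04):
  G = 99.47·ln 19.04 − 161.1 = 99.47·2.9465 − 161.1 = 131.993.
Gain = 131.993 / 193.258 = 0.6830 → 0.683.

0.683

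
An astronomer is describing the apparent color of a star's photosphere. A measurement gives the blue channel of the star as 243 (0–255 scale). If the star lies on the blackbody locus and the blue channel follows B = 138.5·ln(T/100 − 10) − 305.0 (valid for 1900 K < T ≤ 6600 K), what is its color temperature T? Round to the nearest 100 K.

6200 K

ln(t − 10) = (243 + 305.0) / 138.5 = 3.9567.
t − 10 = e^3.9567 = 52.283, so t = 62.283.
T = 100·t = 6228 K → 6200 K to the nearest 100 K.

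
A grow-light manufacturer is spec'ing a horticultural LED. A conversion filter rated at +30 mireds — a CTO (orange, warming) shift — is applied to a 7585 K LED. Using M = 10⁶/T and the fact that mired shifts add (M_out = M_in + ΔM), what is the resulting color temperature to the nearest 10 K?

6180 K

M_in = 10⁶/7585 = 131.84 mireds.
M_out = 131.84 + (+30) = 161.84 mireds.
T_out = 10⁶/161.84 = 6179.0 K → 6180 K.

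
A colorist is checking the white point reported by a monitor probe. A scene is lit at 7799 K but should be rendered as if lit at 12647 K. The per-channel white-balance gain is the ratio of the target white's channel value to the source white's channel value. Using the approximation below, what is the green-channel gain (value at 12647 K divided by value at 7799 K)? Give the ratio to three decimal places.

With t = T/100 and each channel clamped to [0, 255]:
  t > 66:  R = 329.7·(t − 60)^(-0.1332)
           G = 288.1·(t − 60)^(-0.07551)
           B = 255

0.906

At 7799 K (t = 77.99):
  G = 288.1·(77.99 − 60)^(-0.07551) = 288.1·17.99^(-0.07551) = 288.1·0.80396 = 231.620.
At 12647 K (t = 126.47):
  G = 288.1·(126.47 − 60)^(-0.07551) = 288.1·66.47^(-0.07551) = 288.1·0.72841 = 209.854.
Gain = 209.854 / 231.620 = 0.9060 → 0.906.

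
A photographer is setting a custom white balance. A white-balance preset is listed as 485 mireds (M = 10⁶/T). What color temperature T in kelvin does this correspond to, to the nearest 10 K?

2060 K

T = 10⁶ / 485 = 2061.86 K → 2060 K.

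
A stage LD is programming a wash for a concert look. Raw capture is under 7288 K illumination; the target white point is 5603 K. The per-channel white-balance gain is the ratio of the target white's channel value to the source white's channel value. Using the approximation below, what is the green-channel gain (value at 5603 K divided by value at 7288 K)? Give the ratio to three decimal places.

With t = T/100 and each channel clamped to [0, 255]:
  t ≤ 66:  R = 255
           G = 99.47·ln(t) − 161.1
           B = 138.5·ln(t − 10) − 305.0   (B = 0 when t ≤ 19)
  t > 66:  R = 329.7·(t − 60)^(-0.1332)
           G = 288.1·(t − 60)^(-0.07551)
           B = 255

1.008

At 7288 K (t = 72.88):
  G = 288.1·(72.88 − 60)^(-0.07551) = 288.1·12.88^(-0.07551) = 288.1·0.82450 = 237.538.
At 5603 K (t = 56.03):
  G = 99.47·ln 56.03 − 161.1 = 99.47·4.0259 − 161.1 = 239.355.
Gain = 239.355 / 237.538 = 1.0076 → 1.008.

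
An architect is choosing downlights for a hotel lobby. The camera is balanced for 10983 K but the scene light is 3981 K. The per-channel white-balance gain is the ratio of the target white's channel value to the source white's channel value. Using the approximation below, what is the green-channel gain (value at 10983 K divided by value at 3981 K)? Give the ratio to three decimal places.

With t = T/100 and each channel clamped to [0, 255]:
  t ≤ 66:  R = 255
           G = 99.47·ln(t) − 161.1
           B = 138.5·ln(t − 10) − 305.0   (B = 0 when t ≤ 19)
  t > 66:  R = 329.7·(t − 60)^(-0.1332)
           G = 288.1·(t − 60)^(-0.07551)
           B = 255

1.044

At 3981 K (t = 39.81):
  G = 99.47·ln 39.81 − 161.1 = 99.47·3.6841 − 161.1 = 205.359.
At 10983 K (t = 109.83):
  G = 288.1·(109.83 − 60)^(-0.07551) = 288.1·49.83^(-0.07551) = 288.1·0.74443 = 214.470.
Gain = 214.470 / 205.359 = 1.0444 → 1.044.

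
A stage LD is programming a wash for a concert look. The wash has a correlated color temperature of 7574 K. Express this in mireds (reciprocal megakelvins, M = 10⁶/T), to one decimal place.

M = 10⁶ / 7574 = 132.031 → 132.0 mireds.

132.0 mireds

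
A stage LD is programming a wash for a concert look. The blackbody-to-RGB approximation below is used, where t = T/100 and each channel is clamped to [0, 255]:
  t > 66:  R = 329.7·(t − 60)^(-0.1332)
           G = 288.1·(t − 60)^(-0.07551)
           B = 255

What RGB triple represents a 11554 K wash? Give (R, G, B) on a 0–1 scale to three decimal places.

t = 11554/100 = 115.54; the t > 66 branch applies.
R = 329.7·(115.54 − 60)^(-0.1332) = 329.7·55.54^(-0.1332) = 329.7·0.58562 = 193.080.
G = 288.1·(115.54 − 60)^(-0.07551) = 288.1·55.54^(-0.07551) = 288.1·0.73835 = 212.720.
B = 255 by definition for t > 66.
Dividing each by 255: (0.7572, 0.8342, 1.0000) → (0.757, 0.834, 1.000).

(0.757, 0.834, 1.000)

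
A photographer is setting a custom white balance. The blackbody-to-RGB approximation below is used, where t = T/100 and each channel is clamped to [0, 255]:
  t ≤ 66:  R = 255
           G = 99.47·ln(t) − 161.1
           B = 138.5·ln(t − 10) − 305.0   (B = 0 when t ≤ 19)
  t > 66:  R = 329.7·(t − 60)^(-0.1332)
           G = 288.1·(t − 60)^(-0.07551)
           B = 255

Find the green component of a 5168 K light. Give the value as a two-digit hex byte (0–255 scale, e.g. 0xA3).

0xE7

t = 5168/100 = 51.68; the t ≤ 66 branch applies.
G = 99.47·ln 51.68 − 161.1 = 99.47·3.9451 − 161.1 = 231.316.
Rounded: 231; in hex, 0xE7.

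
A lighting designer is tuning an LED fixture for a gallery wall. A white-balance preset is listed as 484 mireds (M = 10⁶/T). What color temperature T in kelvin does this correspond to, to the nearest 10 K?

2070 K

T = 10⁶ / 484 = 2066.12 K → 2070 K.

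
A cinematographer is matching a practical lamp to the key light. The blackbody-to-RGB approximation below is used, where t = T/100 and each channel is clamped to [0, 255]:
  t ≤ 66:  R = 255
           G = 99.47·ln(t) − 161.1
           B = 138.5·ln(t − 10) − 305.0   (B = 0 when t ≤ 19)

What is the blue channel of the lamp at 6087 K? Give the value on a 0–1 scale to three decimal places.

t = 6087/100 = 60.87; the t ≤ 66 branch applies.
B = 138.5·ln(60.87 − 10) − 305.0 = 138.5·ln 50.87 − 305.0 = 138.5·3.9293 − 305.0 = 239.204.
On a 0–1 scale: 239.204/255 = 0.9381 → 0.938.

0.938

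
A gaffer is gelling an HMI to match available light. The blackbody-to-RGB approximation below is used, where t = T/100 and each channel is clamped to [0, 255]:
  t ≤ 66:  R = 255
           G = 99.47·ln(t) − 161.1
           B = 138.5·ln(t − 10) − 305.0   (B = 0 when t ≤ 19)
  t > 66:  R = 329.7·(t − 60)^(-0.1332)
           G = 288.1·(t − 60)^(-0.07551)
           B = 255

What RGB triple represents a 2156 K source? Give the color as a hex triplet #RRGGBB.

#FF9022

t = 2156/100 = 21.56; the t ≤ 66 branch applies.
R = 255 by definition for t ≤ 66.
G = 99.47·ln 21.56 − 161.1 = 99.47·3.0708 − 161.1 = 144.356.
B = 138.5·ln(21.56 − 10) − 305.0 = 138.5·ln 11.56 − 305.0 = 138.5·2.4476 − 305.0 = 33.986.
Rounded: (255, 144, 34).
In hex: #FF9022.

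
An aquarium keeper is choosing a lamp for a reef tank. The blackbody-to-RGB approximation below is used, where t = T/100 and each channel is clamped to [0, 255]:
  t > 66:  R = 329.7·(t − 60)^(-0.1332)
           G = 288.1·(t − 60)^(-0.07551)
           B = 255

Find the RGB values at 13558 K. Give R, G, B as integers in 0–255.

R=185, G=208, B=255

t = 13558/100 = 135.58; the t > 66 branch applies.
R = 329.7·(135.58 − 60)^(-0.1332) = 329.7·75.58^(-0.1332) = 329.7·0.56208 = 185.317.
G = 288.1·(135.58 − 60)^(-0.07551) = 288.1·75.58^(-0.07551) = 288.1·0.72138 = 207.828.
B = 255 by definition for t > 66.
Rounded: (185, 208, 255).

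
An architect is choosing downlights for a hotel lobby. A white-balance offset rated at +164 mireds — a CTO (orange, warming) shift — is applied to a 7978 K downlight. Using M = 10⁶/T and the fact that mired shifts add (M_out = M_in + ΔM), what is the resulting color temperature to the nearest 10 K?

M_in = 10⁶/7978 = 125.34 mireds.
M_out = 125.34 + (+164) = 289.34 mireds.
T_out = 10⁶/289.34 = 3456.1 K → 3460 K.

3460 K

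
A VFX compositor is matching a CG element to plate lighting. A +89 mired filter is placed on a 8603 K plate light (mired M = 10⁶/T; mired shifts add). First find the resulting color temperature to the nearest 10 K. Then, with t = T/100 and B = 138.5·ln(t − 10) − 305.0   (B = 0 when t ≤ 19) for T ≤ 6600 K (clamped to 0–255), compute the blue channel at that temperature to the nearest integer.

M_in = 10⁶/8603 = 116.24; M_out = 116.24 + (+89) = 205.24.
T_out = 10⁶/205.24 = 4872.4 K → 4870 K; t = 48.7.
B = 138.5·ln(48.7 − 10) − 305.0 = 138.5·ln 38.7 − 305.0 = 138.5·3.6558 − 305.0 = 201.334.
Rounded: 201.

201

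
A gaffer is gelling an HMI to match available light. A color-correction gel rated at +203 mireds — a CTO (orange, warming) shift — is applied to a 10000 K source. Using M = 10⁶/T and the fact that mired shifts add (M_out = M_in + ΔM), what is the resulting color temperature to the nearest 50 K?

M_in = 10⁶/10000 = 100.00 mireds.
M_out = 100.00 + (+203) = 303.00 mireds.
T_out = 10⁶/303.00 = 3300.3 K → 3300 K.

3300 K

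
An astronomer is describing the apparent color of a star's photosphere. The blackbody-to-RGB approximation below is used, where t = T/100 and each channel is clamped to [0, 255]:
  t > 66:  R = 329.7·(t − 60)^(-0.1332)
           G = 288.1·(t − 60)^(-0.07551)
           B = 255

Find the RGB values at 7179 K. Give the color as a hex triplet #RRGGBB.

t = 7179/100 = 71.79; the t > 66 branch applies.
R = 329.7·(71.79 − 60)^(-0.1332) = 329.7·11.79^(-0.1332) = 329.7·0.71990 = 237.352.
G = 288.1·(71.79 − 60)^(-0.07551) = 288.1·11.79^(-0.07551) = 288.1·0.83002 = 239.130.
B = 255 by definition for t > 66.
Rounded: (237, 239, 255).
In hex: #EDEFFF.

#EDEFFF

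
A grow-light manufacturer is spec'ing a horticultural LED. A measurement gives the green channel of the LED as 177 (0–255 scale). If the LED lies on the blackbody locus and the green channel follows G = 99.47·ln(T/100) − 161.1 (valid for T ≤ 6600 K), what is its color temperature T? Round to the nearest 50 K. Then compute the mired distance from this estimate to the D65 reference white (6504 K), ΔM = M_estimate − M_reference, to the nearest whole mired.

+180 mireds

ln t = (177 + 161.1) / 99.47 = 3.3990.
t = e^3.3990 = 29.935.
T = 100·t = 2993 K → 3000 K to the nearest 50 K.
M_estimate = 10⁶/3000 = 333.33; M_reference = 10⁶/6504 = 153.75.
ΔM = 333.33 − 153.75 = 179.58 → +180 mireds.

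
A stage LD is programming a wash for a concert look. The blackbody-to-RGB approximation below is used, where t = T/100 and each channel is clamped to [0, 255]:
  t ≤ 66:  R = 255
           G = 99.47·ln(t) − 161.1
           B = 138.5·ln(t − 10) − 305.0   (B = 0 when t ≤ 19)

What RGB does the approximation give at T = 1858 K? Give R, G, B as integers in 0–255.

R=255, G=130, B=0

t = 1858/100 = 18.58; the t ≤ 66 branch applies.
R = 255 by definition for t ≤ 66.
G = 99.47·ln 18.58 − 161.1 = 99.47·2.9221 − 161.1 = 129.560.
t = 18.58 ≤ 19, so B = 0.
Rounded: (255, 130, 0).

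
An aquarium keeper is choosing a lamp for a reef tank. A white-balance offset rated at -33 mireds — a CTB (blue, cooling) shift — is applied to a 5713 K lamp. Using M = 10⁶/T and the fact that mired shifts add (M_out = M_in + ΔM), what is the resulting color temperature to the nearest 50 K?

M_in = 10⁶/5713 = 175.04 mireds.
M_out = 175.04 + (-33) = 142.04 mireds.
T_out = 10⁶/142.04 = 7040.3 K → 7050 K.

7050 K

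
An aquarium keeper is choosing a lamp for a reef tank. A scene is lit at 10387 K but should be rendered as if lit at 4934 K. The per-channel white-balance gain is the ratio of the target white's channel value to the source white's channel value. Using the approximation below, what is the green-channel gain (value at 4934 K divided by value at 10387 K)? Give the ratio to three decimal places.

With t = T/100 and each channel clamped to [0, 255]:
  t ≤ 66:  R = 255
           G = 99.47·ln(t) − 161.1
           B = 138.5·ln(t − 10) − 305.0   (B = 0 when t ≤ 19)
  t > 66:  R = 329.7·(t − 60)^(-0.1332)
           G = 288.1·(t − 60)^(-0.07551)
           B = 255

At 10387 K (t = 103.87):
  G = 288.1·(103.87 − 60)^(-0.07551) = 288.1·43.87^(-0.07551) = 288.1·0.75162 = 216.543.
At 4934 K (t = 49.34):
  G = 99.47·ln 49.34 − 161.1 = 99.47·3.8987 − 161.1 = 226.707.
Gain = 226.707 / 216.543 = 1.0469 → 1.047.

1.047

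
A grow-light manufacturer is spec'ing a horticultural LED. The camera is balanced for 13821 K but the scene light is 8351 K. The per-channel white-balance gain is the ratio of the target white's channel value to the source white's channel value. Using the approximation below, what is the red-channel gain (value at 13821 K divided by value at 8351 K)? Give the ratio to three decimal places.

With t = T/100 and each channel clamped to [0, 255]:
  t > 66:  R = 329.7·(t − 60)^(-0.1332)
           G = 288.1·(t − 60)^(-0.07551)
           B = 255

0.852

At 8351 K (t = 83.51):
  R = 329.7·(83.51 − 60)^(-0.1332) = 329.7·23.51^(-0.1332) = 329.7·0.65667 = 216.505.
At 13821 K (t = 138.21):
  R = 329.7·(138.21 − 60)^(-0.1332) = 329.7·78.21^(-0.1332) = 329.7·0.55952 = 184.475.
Gain = 184.475 / 216.505 = 0.8521 → 0.852.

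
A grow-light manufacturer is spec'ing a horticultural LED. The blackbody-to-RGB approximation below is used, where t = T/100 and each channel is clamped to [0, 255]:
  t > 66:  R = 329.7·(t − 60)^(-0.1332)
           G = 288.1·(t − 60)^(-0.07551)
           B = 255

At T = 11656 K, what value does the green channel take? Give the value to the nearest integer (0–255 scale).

212

t = 11656/100 = 116.56; the t > 66 branch applies.
G = 288.1·(116.56 − 60)^(-0.07551) = 288.1·56.56^(-0.07551) = 288.1·0.73734 = 212.428.
Rounded: 212.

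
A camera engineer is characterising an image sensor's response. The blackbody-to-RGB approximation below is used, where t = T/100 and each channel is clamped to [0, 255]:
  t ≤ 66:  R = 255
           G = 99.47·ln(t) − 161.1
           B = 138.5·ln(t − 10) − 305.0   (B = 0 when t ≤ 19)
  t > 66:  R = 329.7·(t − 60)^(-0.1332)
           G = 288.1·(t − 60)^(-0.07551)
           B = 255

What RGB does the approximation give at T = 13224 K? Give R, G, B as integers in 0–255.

R=186, G=209, B=255

t = 13224/100 = 132.24; the t > 66 branch applies.
R = 329.7·(132.24 − 60)^(-0.1332) = 329.7·72.24^(-0.1332) = 329.7·0.56547 = 186.436.
G = 288.1·(132.24 − 60)^(-0.07551) = 288.1·72.24^(-0.07551) = 288.1·0.72384 = 208.539.
B = 255 by definition for t > 66.
Rounded: (186, 209, 255).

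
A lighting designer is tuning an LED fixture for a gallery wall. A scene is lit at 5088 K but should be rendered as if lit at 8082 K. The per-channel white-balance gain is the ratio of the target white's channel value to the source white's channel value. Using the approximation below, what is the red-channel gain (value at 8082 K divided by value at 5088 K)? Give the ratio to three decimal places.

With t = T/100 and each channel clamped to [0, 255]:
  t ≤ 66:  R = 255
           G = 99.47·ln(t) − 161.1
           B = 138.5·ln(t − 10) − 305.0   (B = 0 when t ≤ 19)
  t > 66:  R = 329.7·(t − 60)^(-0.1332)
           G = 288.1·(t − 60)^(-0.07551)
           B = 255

0.863

At 5088 K (t = 50.88):
  R = 255 by definition for t ≤ 66.
At 8082 K (t = 80.82):
  R = 329.7·(80.82 − 60)^(-0.1332) = 329.7·20.82^(-0.1332) = 329.7·0.66739 = 220.038.
Gain = 220.038 / 255.000 = 0.8629 → 0.863.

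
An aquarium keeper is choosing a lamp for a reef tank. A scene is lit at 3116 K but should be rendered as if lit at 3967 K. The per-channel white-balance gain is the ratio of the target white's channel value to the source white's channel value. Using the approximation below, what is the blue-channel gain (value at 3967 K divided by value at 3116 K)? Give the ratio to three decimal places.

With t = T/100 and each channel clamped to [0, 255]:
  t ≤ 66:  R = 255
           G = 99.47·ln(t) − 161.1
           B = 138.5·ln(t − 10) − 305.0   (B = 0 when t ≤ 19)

At 3116 K (t = 31.16):
  B = 138.5·ln(31.16 − 10) − 305.0 = 138.5·ln 21.16 − 305.0 = 138.5·3.0521 − 305.0 = 117.718.
At 3967 K (t = 39.67):
  B = 138.5·ln(39.67 − 10) − 305.0 = 138.5·ln 29.67 − 305.0 = 138.5·3.3901 − 305.0 = 164.534.
Gain = 164.534 / 117.718 = 1.3977 → 1.398.

1.398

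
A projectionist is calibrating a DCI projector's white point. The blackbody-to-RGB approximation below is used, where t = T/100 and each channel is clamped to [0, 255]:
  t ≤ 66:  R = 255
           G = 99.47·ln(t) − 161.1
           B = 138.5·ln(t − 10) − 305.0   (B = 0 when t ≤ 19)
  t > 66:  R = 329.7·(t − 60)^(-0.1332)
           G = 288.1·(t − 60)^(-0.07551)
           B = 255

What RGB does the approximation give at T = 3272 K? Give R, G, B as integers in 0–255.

t = 3272/100 = 32.72; the t ≤ 66 branch applies.
R = 255 by definition for t ≤ 66.
G = 99.47·ln 32.72 − 161.1 = 99.47·3.4880 − 161.1 = 185.850.
B = 138.5·ln(32.72 − 10) − 305.0 = 138.5·ln 22.72 − 305.0 = 138.5·3.1232 − 305.0 = 127.570.
Rounded: (255, 186, 128).

R=255, G=186, B=128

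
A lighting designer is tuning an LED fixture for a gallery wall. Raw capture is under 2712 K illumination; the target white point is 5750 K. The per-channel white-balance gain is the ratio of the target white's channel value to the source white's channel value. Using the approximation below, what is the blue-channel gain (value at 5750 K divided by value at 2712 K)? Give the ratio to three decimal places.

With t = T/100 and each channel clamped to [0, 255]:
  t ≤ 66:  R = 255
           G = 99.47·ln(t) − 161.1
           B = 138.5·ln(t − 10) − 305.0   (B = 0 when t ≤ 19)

2.599

At 2712 K (t = 27.12):
  B = 138.5·ln(27.12 − 10) − 305.0 = 138.5·ln 17.12 − 305.0 = 138.5·2.8402 − 305.0 = 88.374.
At 5750 K (t = 57.5):
  B = 138.5·ln(57.5 − 10) − 305.0 = 138.5·ln 47.5 − 305.0 = 138.5·3.8607 − 305.0 = 229.711.
Gain = 229.711 / 88.374 = 2.5993 → 2.599.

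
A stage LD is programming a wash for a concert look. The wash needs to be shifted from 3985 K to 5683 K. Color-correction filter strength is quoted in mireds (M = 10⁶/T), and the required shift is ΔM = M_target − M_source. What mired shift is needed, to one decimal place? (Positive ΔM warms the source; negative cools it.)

-75.0 mireds

M_source = 10⁶/3985 = 250.941; M_target = 10⁶/5683 = 175.963.
ΔM = 175.963 − 250.941 = -74.978 → -75.0 mireds, a cooling shift.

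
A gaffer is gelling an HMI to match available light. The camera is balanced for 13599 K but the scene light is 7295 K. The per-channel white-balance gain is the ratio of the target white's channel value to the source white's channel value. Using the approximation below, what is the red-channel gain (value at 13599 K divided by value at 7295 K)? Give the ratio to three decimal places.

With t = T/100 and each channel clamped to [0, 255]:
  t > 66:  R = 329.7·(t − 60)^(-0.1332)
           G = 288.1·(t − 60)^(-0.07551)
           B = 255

0.790

At 7295 K (t = 72.95):
  R = 329.7·(72.95 − 60)^(-0.1332) = 329.7·12.95^(-0.1332) = 329.7·0.71096 = 234.404.
At 13599 K (t = 135.99):
  R = 329.7·(135.99 − 60)^(-0.1332) = 329.7·75.99^(-0.1332) = 329.7·0.56167 = 185.183.
Gain = 185.183 / 234.404 = 0.7900 → 0.790.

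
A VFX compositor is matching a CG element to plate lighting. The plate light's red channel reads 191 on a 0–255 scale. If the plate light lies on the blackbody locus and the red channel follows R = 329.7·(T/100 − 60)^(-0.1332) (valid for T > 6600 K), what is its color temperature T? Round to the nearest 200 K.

12000 K

(t − 60)^(-0.1332) = 191/329.7 = 0.57931.
t − 60 = 0.57931^(1/-0.1332) = 0.57931^(-7.508) = 60.245, so t = 120.245.
T = 100·t = 12025 K → 12000 K to the nearest 200 K.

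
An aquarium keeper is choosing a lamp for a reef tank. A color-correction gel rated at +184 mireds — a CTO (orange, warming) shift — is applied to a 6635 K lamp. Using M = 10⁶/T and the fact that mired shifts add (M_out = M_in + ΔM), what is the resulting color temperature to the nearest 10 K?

M_in = 10⁶/6635 = 150.72 mireds.
M_out = 150.72 + (+184) = 334.72 mireds.
T_out = 10⁶/334.72 = 2987.6 K → 2990 K.

2990 K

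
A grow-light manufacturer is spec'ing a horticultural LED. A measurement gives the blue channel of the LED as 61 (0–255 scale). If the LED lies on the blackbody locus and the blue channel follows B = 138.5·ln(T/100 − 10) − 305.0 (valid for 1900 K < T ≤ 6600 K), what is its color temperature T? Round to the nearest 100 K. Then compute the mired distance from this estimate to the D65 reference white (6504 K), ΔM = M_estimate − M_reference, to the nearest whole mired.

ln(t − 10) = (61 + 305.0) / 138.5 = 2.6426.
t − 10 = e^2.6426 = 14.050, so t = 24.050.
T = 100·t = 2405 K → 2400 K to the nearest 100 K.
M_estimate = 10⁶/2400 = 416.67; M_reference = 10⁶/6504 = 153.75.
ΔM = 416.67 − 153.75 = 262.92 → +263 mireds.

+263 mireds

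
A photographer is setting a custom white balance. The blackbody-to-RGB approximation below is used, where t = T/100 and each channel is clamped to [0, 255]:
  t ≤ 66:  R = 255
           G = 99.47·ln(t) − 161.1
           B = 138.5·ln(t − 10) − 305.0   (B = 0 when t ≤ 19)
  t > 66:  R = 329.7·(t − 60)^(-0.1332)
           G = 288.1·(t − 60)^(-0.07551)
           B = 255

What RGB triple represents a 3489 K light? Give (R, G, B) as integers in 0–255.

(255, 192, 140)

t = 3489/100 = 34.89; the t ≤ 66 branch applies.
R = 255 by definition for t ≤ 66.
G = 99.47·ln 34.89 − 161.1 = 99.47·3.5522 − 161.1 = 192.237.
B = 138.5·ln(34.89 − 10) − 305.0 = 138.5·ln 24.89 − 305.0 = 138.5·3.2145 − 305.0 = 140.204.
Rounded: (255, 192, 140).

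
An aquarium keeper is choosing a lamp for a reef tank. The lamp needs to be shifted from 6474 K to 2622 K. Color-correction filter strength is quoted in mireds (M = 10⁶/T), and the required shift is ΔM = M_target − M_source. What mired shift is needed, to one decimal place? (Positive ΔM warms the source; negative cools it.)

M_source = 10⁶/6474 = 154.464; M_target = 10⁶/2622 = 381.388.
ΔM = 381.388 − 154.464 = 226.924 → +226.9 mireds, a warming shift.

+226.9 mireds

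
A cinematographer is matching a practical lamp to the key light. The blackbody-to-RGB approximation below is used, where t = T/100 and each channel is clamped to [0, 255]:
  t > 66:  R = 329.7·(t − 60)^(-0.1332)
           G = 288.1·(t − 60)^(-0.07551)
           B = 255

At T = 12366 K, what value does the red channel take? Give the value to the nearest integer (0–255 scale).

t = 12366/100 = 123.66; the t > 66 branch applies.
R = 329.7·(123.66 − 60)^(-0.1332) = 329.7·63.66^(-0.1332) = 329.7·0.57508 = 189.602.
Rounded: 190.

190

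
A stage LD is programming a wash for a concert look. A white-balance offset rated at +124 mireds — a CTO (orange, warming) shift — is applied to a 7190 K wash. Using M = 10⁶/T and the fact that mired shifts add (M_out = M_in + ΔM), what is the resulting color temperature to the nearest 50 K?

3800 K

M_in = 10⁶/7190 = 139.08 mireds.
M_out = 139.08 + (+124) = 263.08 mireds.
T_out = 10⁶/263.08 = 3801.1 K → 3800 K.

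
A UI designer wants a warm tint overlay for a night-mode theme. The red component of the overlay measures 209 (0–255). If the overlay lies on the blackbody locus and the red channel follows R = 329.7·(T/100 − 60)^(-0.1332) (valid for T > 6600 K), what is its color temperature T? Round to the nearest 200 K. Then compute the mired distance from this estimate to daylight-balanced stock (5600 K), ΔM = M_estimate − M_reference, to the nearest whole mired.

-67 mireds

(t − 60)^(-0.1332) = 209/329.7 = 0.63391.
t − 60 = 0.63391^(1/-0.1332) = 0.63391^(-7.508) = 30.639, so t = 90.639.
T = 100·t = 9064 K → 9000 K to the nearest 200 K.
M_estimate = 10⁶/9000 = 111.11; M_reference = 10⁶/5600 = 178.57.
ΔM = 111.11 − 178.57 = -67.46 → -67 mireds.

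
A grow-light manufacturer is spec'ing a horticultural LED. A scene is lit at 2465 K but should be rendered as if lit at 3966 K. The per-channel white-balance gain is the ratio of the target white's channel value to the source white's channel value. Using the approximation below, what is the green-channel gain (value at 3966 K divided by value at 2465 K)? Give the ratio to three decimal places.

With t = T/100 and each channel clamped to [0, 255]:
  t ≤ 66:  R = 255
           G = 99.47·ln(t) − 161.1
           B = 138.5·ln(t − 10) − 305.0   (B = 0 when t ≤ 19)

At 2465 K (t = 24.65):
  G = 99.47·ln 24.65 − 161.1 = 99.47·3.2048 − 161.1 = 157.679.
At 3966 K (t = 39.66):
  G = 99.47·ln 39.66 − 161.1 = 99.47·3.6803 − 161.1 = 204.984.
Gain = 204.984 / 157.679 = 1.3000 → 1.300.

1.300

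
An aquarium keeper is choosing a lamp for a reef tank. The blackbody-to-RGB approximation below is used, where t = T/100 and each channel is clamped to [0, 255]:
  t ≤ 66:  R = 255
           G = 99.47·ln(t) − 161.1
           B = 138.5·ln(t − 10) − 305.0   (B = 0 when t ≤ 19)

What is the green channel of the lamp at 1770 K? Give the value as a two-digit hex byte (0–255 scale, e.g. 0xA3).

0x7D

t = 1770/100 = 17.7; the t ≤ 66 branch applies.
G = 99.47·ln 17.7 − 161.1 = 99.47·2.8736 − 161.1 = 124.733.
Rounded: 125; in hex, 0x7D.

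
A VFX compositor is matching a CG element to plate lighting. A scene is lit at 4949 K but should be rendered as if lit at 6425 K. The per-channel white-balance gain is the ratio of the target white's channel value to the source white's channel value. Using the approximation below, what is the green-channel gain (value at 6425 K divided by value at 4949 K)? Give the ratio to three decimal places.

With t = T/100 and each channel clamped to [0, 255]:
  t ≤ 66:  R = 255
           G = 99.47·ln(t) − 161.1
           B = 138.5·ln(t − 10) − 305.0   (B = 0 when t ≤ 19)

At 4949 K (t = 49.49):
  G = 99.47·ln 49.49 − 161.1 = 99.47·3.9018 − 161.1 = 227.009.
At 6425 K (t = 64.25):
  G = 99.47·ln 64.25 − 161.1 = 99.47·4.1628 − 161.1 = 252.972.
Gain = 252.972 / 227.009 = 1.1144 → 1.114.

1.114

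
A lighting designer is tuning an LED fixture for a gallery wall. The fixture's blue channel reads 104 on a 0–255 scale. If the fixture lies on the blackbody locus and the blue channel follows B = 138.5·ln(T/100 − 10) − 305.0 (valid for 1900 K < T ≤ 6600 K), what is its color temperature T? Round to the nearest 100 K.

ln(t − 10) = (104 + 305.0) / 138.5 = 2.9531.
t − 10 = e^2.9531 = 19.165, so t = 29.165.
T = 100·t = 2916 K → 2900 K to the nearest 100 K.

2900 K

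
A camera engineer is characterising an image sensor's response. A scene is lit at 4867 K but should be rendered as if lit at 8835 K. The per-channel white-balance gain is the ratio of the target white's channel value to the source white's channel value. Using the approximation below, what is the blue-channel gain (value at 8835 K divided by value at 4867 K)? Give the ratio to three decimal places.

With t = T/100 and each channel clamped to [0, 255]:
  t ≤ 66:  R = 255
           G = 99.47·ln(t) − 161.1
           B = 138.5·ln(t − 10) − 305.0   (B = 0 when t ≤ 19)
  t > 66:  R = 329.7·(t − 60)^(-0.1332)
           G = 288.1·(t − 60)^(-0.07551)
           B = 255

1.267

At 4867 K (t = 48.67):
  B = 138.5·ln(48.67 − 10) − 305.0 = 138.5·ln 38.67 − 305.0 = 138.5·3.6551 − 305.0 = 201.226.
At 8835 K (t = 88.35):
  B = 255 by definition for t > 66.
Gain = 255.000 / 201.226 = 1.2672 → 1.267.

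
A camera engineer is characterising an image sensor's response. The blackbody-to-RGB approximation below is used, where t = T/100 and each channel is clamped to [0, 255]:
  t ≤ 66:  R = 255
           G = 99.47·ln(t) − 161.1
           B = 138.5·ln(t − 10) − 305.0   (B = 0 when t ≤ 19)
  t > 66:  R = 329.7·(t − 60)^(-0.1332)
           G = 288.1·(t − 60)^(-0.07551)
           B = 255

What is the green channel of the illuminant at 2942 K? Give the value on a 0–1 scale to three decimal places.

t = 2942/100 = 29.42; the t ≤ 66 branch applies.
G = 99.47·ln 29.42 − 161.1 = 99.47·3.3817 − 161.1 = 175.275.
On a 0–1 scale: 175.275/255 = 0.6874 → 0.687.

0.687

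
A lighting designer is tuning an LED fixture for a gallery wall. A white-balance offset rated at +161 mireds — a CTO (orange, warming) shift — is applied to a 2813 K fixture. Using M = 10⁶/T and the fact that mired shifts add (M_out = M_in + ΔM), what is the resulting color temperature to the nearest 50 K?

M_in = 10⁶/2813 = 355.49 mireds.
M_out = 355.49 + (+161) = 516.49 mireds.
T_out = 10⁶/516.49 = 1936.1 K → 1950 K.

1950 K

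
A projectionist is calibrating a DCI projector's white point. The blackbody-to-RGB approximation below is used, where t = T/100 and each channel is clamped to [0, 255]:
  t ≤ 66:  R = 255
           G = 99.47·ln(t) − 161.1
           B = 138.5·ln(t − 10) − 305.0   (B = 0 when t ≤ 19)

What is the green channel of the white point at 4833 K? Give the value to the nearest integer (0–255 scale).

t = 4833/100 = 48.33; the t ≤ 66 branch applies.
G = 99.47·ln 48.33 − 161.1 = 99.47·3.8781 − 161.1 = 224.650.
Rounded: 225.

225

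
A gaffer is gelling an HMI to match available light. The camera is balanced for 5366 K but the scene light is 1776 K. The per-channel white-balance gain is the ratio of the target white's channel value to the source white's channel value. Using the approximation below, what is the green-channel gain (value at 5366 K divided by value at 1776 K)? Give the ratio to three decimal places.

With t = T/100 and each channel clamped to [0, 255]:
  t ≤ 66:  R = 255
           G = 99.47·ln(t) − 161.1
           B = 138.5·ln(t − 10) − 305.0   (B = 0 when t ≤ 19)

At 1776 K (t = 17.76):
  G = 99.47·ln 17.76 − 161.1 = 99.47·2.8769 − 161.1 = 125.070.
At 5366 K (t = 53.66):
  G = 99.47·ln 53.66 − 161.1 = 99.47·3.9827 − 161.1 = 235.056.
Gain = 235.056 / 125.070 = 1.8794 → 1.879.

1.879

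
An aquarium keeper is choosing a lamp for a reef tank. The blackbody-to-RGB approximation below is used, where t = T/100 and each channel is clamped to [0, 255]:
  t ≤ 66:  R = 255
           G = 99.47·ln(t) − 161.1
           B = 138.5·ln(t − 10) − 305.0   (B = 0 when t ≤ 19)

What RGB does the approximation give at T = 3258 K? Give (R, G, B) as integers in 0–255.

t = 3258/100 = 32.58; the t ≤ 66 branch applies.
R = 255 by definition for t ≤ 66.
G = 99.47·ln 32.58 − 161.1 = 99.47·3.4837 − 161.1 = 185.424.
B = 138.5·ln(32.58 − 10) − 305.0 = 138.5·ln 22.58 − 305.0 = 138.5·3.1171 − 305.0 = 126.713.
Rounded: (255, 185, 127).

(255, 185, 127)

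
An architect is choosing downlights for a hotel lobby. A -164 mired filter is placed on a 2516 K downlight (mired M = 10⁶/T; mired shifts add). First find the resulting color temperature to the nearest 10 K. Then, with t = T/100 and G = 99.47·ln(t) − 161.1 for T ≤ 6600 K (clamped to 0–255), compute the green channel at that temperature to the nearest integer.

M_in = 10⁶/2516 = 397.46; M_out = 397.46 + (-164) = 233.46.
T_out = 10⁶/233.46 = 4283.5 K → 4280 K; t = 42.8.
G = 99.47·ln 42.8 − 161.1 = 99.47·3.7565 − 161.1 = 212.563.
Rounded: 213.

213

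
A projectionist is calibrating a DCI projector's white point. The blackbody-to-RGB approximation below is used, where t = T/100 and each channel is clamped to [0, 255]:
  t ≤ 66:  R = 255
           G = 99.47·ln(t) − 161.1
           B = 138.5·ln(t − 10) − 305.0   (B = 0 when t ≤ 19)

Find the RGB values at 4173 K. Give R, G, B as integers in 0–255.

R=255, G=210, B=174

t = 4173/100 = 41.73; the t ≤ 66 branch applies.
R = 255 by definition for t ≤ 66.
G = 99.47·ln 41.73 − 161.1 = 99.47·3.7312 − 161.1 = 210.044.
B = 138.5·ln(41.73 − 10) − 305.0 = 138.5·ln 31.73 − 305.0 = 138.5·3.4573 − 305.0 = 173.831.
Rounded: (255, 210, 174).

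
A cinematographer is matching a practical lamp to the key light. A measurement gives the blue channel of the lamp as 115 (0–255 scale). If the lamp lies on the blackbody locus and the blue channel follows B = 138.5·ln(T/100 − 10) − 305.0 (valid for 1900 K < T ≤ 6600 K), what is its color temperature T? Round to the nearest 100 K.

ln(t − 10) = (115 + 305.0) / 138.5 = 3.0325.
t − 10 = e^3.0325 = 20.749, so t = 30.749.
T = 100·t = 3075 K → 3100 K to the nearest 100 K.

3100 K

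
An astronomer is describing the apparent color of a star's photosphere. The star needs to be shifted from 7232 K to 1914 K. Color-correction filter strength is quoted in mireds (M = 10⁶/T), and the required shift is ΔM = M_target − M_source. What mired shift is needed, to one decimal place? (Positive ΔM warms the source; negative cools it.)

+384.2 mireds

M_source = 10⁶/7232 = 138.274; M_target = 10⁶/1914 = 522.466.
ΔM = 522.466 − 138.274 = 384.192 → +384.2 mireds, a warming shift.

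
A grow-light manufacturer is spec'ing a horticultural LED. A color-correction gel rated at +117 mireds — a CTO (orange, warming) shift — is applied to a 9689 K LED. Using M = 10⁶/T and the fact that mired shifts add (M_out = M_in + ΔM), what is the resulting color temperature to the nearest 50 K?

M_in = 10⁶/9689 = 103.21 mireds.
M_out = 103.21 + (+117) = 220.21 mireds.
T_out = 10⁶/220.21 = 4541.1 K → 4550 K.

4550 K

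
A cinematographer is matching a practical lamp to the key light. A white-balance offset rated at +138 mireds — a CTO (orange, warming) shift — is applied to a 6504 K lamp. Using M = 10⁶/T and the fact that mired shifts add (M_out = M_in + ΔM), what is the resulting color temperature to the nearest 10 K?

M_in = 10⁶/6504 = 153.75 mireds.
M_out = 153.75 + (+138) = 291.75 mireds.
T_out = 10⁶/291.75 = 3427.6 K → 3430 K.

3430 K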